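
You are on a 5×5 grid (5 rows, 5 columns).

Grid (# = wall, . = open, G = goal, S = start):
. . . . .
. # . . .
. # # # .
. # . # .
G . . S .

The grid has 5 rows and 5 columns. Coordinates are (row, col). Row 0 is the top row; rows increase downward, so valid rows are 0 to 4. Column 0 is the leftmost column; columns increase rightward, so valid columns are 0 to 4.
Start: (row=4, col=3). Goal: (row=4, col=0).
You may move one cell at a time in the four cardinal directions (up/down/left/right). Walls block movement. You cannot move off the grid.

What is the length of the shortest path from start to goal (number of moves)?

Answer: Shortest path length: 3

Derivation:
BFS from (row=4, col=3) until reaching (row=4, col=0):
  Distance 0: (row=4, col=3)
  Distance 1: (row=4, col=2), (row=4, col=4)
  Distance 2: (row=3, col=2), (row=3, col=4), (row=4, col=1)
  Distance 3: (row=2, col=4), (row=4, col=0)  <- goal reached here
One shortest path (3 moves): (row=4, col=3) -> (row=4, col=2) -> (row=4, col=1) -> (row=4, col=0)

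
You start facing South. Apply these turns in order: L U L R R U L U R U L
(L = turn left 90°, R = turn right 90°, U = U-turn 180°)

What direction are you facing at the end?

Start: South
  L (left (90° counter-clockwise)) -> East
  U (U-turn (180°)) -> West
  L (left (90° counter-clockwise)) -> South
  R (right (90° clockwise)) -> West
  R (right (90° clockwise)) -> North
  U (U-turn (180°)) -> South
  L (left (90° counter-clockwise)) -> East
  U (U-turn (180°)) -> West
  R (right (90° clockwise)) -> North
  U (U-turn (180°)) -> South
  L (left (90° counter-clockwise)) -> East
Final: East

Answer: Final heading: East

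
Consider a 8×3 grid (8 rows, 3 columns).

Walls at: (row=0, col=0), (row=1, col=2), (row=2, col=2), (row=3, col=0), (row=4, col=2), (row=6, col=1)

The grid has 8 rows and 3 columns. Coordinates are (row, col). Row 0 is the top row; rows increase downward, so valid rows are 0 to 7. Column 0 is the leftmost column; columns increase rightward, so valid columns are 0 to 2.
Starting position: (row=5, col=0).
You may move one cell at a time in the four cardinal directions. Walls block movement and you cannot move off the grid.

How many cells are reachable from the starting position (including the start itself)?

Answer: Reachable cells: 18

Derivation:
BFS flood-fill from (row=5, col=0):
  Distance 0: (row=5, col=0)
  Distance 1: (row=4, col=0), (row=5, col=1), (row=6, col=0)
  Distance 2: (row=4, col=1), (row=5, col=2), (row=7, col=0)
  Distance 3: (row=3, col=1), (row=6, col=2), (row=7, col=1)
  Distance 4: (row=2, col=1), (row=3, col=2), (row=7, col=2)
  Distance 5: (row=1, col=1), (row=2, col=0)
  Distance 6: (row=0, col=1), (row=1, col=0)
  Distance 7: (row=0, col=2)
Total reachable: 18 (grid has 18 open cells total)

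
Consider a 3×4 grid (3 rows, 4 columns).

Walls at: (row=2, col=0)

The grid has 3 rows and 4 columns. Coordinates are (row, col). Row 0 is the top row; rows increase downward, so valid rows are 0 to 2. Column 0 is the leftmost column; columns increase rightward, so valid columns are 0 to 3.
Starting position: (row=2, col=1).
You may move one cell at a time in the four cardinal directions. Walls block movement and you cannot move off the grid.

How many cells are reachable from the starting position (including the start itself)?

Answer: Reachable cells: 11

Derivation:
BFS flood-fill from (row=2, col=1):
  Distance 0: (row=2, col=1)
  Distance 1: (row=1, col=1), (row=2, col=2)
  Distance 2: (row=0, col=1), (row=1, col=0), (row=1, col=2), (row=2, col=3)
  Distance 3: (row=0, col=0), (row=0, col=2), (row=1, col=3)
  Distance 4: (row=0, col=3)
Total reachable: 11 (grid has 11 open cells total)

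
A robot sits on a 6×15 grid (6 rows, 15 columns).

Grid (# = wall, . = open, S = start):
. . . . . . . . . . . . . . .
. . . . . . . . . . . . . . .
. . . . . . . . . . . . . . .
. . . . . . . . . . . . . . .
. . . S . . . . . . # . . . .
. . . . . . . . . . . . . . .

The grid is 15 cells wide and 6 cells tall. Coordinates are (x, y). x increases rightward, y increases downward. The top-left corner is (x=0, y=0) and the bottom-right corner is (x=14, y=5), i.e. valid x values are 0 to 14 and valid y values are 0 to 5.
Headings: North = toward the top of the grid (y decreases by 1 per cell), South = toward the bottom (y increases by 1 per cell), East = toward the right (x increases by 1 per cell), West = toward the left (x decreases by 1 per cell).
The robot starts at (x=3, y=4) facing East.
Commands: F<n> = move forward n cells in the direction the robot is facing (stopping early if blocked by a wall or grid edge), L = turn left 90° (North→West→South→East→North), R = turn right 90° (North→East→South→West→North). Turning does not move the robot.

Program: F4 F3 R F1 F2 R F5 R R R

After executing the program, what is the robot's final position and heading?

Start: (x=3, y=4), facing East
  F4: move forward 4, now at (x=7, y=4)
  F3: move forward 2/3 (blocked), now at (x=9, y=4)
  R: turn right, now facing South
  F1: move forward 1, now at (x=9, y=5)
  F2: move forward 0/2 (blocked), now at (x=9, y=5)
  R: turn right, now facing West
  F5: move forward 5, now at (x=4, y=5)
  R: turn right, now facing North
  R: turn right, now facing East
  R: turn right, now facing South
Final: (x=4, y=5), facing South

Answer: Final position: (x=4, y=5), facing South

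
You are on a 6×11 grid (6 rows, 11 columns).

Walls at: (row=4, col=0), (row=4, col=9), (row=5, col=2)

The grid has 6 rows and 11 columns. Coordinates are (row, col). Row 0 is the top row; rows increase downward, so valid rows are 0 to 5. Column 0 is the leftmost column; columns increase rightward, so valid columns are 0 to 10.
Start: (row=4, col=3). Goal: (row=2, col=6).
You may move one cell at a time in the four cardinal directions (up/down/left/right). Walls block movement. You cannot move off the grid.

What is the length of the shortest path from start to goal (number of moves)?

Answer: Shortest path length: 5

Derivation:
BFS from (row=4, col=3) until reaching (row=2, col=6):
  Distance 0: (row=4, col=3)
  Distance 1: (row=3, col=3), (row=4, col=2), (row=4, col=4), (row=5, col=3)
  Distance 2: (row=2, col=3), (row=3, col=2), (row=3, col=4), (row=4, col=1), (row=4, col=5), (row=5, col=4)
  Distance 3: (row=1, col=3), (row=2, col=2), (row=2, col=4), (row=3, col=1), (row=3, col=5), (row=4, col=6), (row=5, col=1), (row=5, col=5)
  Distance 4: (row=0, col=3), (row=1, col=2), (row=1, col=4), (row=2, col=1), (row=2, col=5), (row=3, col=0), (row=3, col=6), (row=4, col=7), (row=5, col=0), (row=5, col=6)
  Distance 5: (row=0, col=2), (row=0, col=4), (row=1, col=1), (row=1, col=5), (row=2, col=0), (row=2, col=6), (row=3, col=7), (row=4, col=8), (row=5, col=7)  <- goal reached here
One shortest path (5 moves): (row=4, col=3) -> (row=4, col=4) -> (row=4, col=5) -> (row=4, col=6) -> (row=3, col=6) -> (row=2, col=6)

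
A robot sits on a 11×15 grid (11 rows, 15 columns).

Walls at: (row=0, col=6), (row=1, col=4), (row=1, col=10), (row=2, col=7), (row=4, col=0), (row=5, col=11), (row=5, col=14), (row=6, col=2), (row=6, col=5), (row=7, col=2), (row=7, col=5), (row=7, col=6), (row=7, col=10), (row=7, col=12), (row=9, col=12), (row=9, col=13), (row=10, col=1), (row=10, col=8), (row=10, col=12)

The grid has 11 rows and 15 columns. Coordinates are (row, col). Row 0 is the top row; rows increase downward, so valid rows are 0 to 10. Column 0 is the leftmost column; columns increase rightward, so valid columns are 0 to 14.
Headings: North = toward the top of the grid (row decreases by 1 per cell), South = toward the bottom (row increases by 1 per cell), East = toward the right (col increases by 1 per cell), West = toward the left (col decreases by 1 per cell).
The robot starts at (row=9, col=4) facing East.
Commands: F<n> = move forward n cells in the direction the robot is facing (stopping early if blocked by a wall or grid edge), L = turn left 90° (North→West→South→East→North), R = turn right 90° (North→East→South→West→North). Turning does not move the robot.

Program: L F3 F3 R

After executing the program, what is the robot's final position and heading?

Start: (row=9, col=4), facing East
  L: turn left, now facing North
  F3: move forward 3, now at (row=6, col=4)
  F3: move forward 3, now at (row=3, col=4)
  R: turn right, now facing East
Final: (row=3, col=4), facing East

Answer: Final position: (row=3, col=4), facing East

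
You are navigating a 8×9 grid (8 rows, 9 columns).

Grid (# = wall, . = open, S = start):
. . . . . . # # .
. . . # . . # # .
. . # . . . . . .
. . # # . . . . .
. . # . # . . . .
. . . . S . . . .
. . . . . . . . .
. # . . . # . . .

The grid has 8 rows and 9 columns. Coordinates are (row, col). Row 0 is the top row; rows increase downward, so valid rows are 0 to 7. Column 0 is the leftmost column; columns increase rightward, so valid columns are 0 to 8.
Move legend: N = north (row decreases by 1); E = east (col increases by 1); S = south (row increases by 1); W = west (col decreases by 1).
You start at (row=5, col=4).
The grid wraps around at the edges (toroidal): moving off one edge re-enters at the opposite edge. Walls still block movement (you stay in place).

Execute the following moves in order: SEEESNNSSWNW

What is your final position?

Answer: Final position: (row=6, col=5)

Derivation:
Start: (row=5, col=4)
  S (south): (row=5, col=4) -> (row=6, col=4)
  E (east): (row=6, col=4) -> (row=6, col=5)
  E (east): (row=6, col=5) -> (row=6, col=6)
  E (east): (row=6, col=6) -> (row=6, col=7)
  S (south): (row=6, col=7) -> (row=7, col=7)
  N (north): (row=7, col=7) -> (row=6, col=7)
  N (north): (row=6, col=7) -> (row=5, col=7)
  S (south): (row=5, col=7) -> (row=6, col=7)
  S (south): (row=6, col=7) -> (row=7, col=7)
  W (west): (row=7, col=7) -> (row=7, col=6)
  N (north): (row=7, col=6) -> (row=6, col=6)
  W (west): (row=6, col=6) -> (row=6, col=5)
Final: (row=6, col=5)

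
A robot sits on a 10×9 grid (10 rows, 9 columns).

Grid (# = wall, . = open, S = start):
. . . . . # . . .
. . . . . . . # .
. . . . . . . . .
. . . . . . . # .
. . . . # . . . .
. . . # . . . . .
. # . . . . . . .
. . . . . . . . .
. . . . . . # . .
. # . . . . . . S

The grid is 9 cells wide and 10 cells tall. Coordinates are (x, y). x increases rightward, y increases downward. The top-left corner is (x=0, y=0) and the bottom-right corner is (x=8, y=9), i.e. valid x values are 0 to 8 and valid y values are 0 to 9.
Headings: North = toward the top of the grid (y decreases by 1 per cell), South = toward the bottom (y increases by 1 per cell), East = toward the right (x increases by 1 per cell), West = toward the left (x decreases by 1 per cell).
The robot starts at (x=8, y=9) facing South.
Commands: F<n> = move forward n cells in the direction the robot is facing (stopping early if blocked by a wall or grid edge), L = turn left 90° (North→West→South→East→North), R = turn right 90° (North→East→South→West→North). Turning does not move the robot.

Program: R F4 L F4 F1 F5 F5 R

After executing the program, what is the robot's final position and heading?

Answer: Final position: (x=4, y=9), facing West

Derivation:
Start: (x=8, y=9), facing South
  R: turn right, now facing West
  F4: move forward 4, now at (x=4, y=9)
  L: turn left, now facing South
  F4: move forward 0/4 (blocked), now at (x=4, y=9)
  F1: move forward 0/1 (blocked), now at (x=4, y=9)
  F5: move forward 0/5 (blocked), now at (x=4, y=9)
  F5: move forward 0/5 (blocked), now at (x=4, y=9)
  R: turn right, now facing West
Final: (x=4, y=9), facing West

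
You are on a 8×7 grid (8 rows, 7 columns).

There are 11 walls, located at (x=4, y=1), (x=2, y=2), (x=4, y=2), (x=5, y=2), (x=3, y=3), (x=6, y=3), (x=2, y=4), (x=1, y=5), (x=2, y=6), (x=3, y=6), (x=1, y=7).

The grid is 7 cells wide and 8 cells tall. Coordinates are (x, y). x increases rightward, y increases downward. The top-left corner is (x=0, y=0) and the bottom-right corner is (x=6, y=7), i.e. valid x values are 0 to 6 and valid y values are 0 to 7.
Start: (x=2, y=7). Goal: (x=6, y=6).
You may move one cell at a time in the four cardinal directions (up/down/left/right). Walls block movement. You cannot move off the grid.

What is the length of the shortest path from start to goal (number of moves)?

BFS from (x=2, y=7) until reaching (x=6, y=6):
  Distance 0: (x=2, y=7)
  Distance 1: (x=3, y=7)
  Distance 2: (x=4, y=7)
  Distance 3: (x=4, y=6), (x=5, y=7)
  Distance 4: (x=4, y=5), (x=5, y=6), (x=6, y=7)
  Distance 5: (x=4, y=4), (x=3, y=5), (x=5, y=5), (x=6, y=6)  <- goal reached here
One shortest path (5 moves): (x=2, y=7) -> (x=3, y=7) -> (x=4, y=7) -> (x=5, y=7) -> (x=6, y=7) -> (x=6, y=6)

Answer: Shortest path length: 5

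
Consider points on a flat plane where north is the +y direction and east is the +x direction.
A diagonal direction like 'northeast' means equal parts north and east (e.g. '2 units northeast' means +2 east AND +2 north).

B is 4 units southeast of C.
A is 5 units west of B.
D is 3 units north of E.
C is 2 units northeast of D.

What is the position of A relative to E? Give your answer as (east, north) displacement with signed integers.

Place E at the origin (east=0, north=0).
  D is 3 units north of E: delta (east=+0, north=+3); D at (east=0, north=3).
  C is 2 units northeast of D: delta (east=+2, north=+2); C at (east=2, north=5).
  B is 4 units southeast of C: delta (east=+4, north=-4); B at (east=6, north=1).
  A is 5 units west of B: delta (east=-5, north=+0); A at (east=1, north=1).
Therefore A relative to E: (east=1, north=1).

Answer: A is at (east=1, north=1) relative to E.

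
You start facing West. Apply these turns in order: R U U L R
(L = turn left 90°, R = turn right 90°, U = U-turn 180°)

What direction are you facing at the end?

Answer: Final heading: North

Derivation:
Start: West
  R (right (90° clockwise)) -> North
  U (U-turn (180°)) -> South
  U (U-turn (180°)) -> North
  L (left (90° counter-clockwise)) -> West
  R (right (90° clockwise)) -> North
Final: North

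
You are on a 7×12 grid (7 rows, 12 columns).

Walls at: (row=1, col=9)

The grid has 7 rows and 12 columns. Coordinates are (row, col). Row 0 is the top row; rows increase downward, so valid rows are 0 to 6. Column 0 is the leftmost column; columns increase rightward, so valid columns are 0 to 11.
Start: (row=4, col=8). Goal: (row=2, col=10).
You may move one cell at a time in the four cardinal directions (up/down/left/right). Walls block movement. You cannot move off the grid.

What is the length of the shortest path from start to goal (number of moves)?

Answer: Shortest path length: 4

Derivation:
BFS from (row=4, col=8) until reaching (row=2, col=10):
  Distance 0: (row=4, col=8)
  Distance 1: (row=3, col=8), (row=4, col=7), (row=4, col=9), (row=5, col=8)
  Distance 2: (row=2, col=8), (row=3, col=7), (row=3, col=9), (row=4, col=6), (row=4, col=10), (row=5, col=7), (row=5, col=9), (row=6, col=8)
  Distance 3: (row=1, col=8), (row=2, col=7), (row=2, col=9), (row=3, col=6), (row=3, col=10), (row=4, col=5), (row=4, col=11), (row=5, col=6), (row=5, col=10), (row=6, col=7), (row=6, col=9)
  Distance 4: (row=0, col=8), (row=1, col=7), (row=2, col=6), (row=2, col=10), (row=3, col=5), (row=3, col=11), (row=4, col=4), (row=5, col=5), (row=5, col=11), (row=6, col=6), (row=6, col=10)  <- goal reached here
One shortest path (4 moves): (row=4, col=8) -> (row=4, col=9) -> (row=4, col=10) -> (row=3, col=10) -> (row=2, col=10)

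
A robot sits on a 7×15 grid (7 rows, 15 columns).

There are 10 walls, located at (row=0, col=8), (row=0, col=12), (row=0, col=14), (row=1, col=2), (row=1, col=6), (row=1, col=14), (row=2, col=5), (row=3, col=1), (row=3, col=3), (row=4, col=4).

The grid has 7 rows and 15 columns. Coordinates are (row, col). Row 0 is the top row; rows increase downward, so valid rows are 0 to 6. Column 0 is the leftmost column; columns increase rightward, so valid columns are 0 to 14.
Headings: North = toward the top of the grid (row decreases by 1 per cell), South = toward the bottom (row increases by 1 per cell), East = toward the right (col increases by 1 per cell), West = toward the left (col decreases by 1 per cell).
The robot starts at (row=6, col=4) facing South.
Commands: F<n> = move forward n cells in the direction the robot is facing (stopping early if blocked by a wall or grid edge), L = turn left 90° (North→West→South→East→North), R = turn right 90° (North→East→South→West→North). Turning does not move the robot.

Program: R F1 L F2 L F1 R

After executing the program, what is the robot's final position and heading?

Answer: Final position: (row=6, col=4), facing South

Derivation:
Start: (row=6, col=4), facing South
  R: turn right, now facing West
  F1: move forward 1, now at (row=6, col=3)
  L: turn left, now facing South
  F2: move forward 0/2 (blocked), now at (row=6, col=3)
  L: turn left, now facing East
  F1: move forward 1, now at (row=6, col=4)
  R: turn right, now facing South
Final: (row=6, col=4), facing South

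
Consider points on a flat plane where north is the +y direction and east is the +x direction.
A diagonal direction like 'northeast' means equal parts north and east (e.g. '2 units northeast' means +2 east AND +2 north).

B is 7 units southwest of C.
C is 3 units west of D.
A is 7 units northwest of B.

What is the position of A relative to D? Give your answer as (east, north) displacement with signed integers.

Place D at the origin (east=0, north=0).
  C is 3 units west of D: delta (east=-3, north=+0); C at (east=-3, north=0).
  B is 7 units southwest of C: delta (east=-7, north=-7); B at (east=-10, north=-7).
  A is 7 units northwest of B: delta (east=-7, north=+7); A at (east=-17, north=0).
Therefore A relative to D: (east=-17, north=0).

Answer: A is at (east=-17, north=0) relative to D.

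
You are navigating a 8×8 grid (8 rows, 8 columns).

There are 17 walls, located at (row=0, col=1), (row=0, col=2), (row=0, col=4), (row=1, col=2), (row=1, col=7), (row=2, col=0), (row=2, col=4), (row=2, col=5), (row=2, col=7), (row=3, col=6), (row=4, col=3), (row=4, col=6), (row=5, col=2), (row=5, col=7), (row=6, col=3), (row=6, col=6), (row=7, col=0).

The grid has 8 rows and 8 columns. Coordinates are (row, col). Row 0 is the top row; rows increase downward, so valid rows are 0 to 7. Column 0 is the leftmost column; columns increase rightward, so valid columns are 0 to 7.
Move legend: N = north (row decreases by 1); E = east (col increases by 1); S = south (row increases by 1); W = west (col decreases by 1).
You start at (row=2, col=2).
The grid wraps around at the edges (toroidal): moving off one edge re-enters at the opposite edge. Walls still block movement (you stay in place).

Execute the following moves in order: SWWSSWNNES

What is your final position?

Start: (row=2, col=2)
  S (south): (row=2, col=2) -> (row=3, col=2)
  W (west): (row=3, col=2) -> (row=3, col=1)
  W (west): (row=3, col=1) -> (row=3, col=0)
  S (south): (row=3, col=0) -> (row=4, col=0)
  S (south): (row=4, col=0) -> (row=5, col=0)
  W (west): blocked, stay at (row=5, col=0)
  N (north): (row=5, col=0) -> (row=4, col=0)
  N (north): (row=4, col=0) -> (row=3, col=0)
  E (east): (row=3, col=0) -> (row=3, col=1)
  S (south): (row=3, col=1) -> (row=4, col=1)
Final: (row=4, col=1)

Answer: Final position: (row=4, col=1)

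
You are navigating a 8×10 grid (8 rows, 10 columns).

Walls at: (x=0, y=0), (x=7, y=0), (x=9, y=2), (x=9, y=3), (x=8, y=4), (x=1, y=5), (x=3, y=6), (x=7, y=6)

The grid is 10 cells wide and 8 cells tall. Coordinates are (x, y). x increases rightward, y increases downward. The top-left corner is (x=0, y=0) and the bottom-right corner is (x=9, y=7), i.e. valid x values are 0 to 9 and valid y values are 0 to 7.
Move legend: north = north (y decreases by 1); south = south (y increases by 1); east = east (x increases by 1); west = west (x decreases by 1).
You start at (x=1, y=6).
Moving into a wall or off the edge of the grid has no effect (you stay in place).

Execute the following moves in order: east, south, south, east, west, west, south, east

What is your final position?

Answer: Final position: (x=2, y=7)

Derivation:
Start: (x=1, y=6)
  east (east): (x=1, y=6) -> (x=2, y=6)
  south (south): (x=2, y=6) -> (x=2, y=7)
  south (south): blocked, stay at (x=2, y=7)
  east (east): (x=2, y=7) -> (x=3, y=7)
  west (west): (x=3, y=7) -> (x=2, y=7)
  west (west): (x=2, y=7) -> (x=1, y=7)
  south (south): blocked, stay at (x=1, y=7)
  east (east): (x=1, y=7) -> (x=2, y=7)
Final: (x=2, y=7)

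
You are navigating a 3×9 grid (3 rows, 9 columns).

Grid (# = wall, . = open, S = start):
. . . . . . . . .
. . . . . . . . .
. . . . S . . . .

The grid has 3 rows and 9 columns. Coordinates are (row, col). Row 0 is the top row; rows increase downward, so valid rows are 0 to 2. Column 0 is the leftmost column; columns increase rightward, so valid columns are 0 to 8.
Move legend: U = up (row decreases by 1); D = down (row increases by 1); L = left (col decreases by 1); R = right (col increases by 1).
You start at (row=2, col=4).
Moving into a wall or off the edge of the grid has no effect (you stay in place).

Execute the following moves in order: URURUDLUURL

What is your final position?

Answer: Final position: (row=0, col=5)

Derivation:
Start: (row=2, col=4)
  U (up): (row=2, col=4) -> (row=1, col=4)
  R (right): (row=1, col=4) -> (row=1, col=5)
  U (up): (row=1, col=5) -> (row=0, col=5)
  R (right): (row=0, col=5) -> (row=0, col=6)
  U (up): blocked, stay at (row=0, col=6)
  D (down): (row=0, col=6) -> (row=1, col=6)
  L (left): (row=1, col=6) -> (row=1, col=5)
  U (up): (row=1, col=5) -> (row=0, col=5)
  U (up): blocked, stay at (row=0, col=5)
  R (right): (row=0, col=5) -> (row=0, col=6)
  L (left): (row=0, col=6) -> (row=0, col=5)
Final: (row=0, col=5)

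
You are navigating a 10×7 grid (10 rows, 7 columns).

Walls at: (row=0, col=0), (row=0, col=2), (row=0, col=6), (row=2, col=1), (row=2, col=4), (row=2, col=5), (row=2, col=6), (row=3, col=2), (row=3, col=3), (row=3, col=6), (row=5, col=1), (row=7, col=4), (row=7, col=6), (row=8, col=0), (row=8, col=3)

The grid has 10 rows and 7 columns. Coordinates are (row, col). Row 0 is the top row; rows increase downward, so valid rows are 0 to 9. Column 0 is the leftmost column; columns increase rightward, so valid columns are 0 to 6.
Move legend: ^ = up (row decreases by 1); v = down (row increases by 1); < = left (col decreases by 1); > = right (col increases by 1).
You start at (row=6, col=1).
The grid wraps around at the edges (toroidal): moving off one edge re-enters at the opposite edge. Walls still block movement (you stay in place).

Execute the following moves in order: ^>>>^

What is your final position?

Start: (row=6, col=1)
  ^ (up): blocked, stay at (row=6, col=1)
  > (right): (row=6, col=1) -> (row=6, col=2)
  > (right): (row=6, col=2) -> (row=6, col=3)
  > (right): (row=6, col=3) -> (row=6, col=4)
  ^ (up): (row=6, col=4) -> (row=5, col=4)
Final: (row=5, col=4)

Answer: Final position: (row=5, col=4)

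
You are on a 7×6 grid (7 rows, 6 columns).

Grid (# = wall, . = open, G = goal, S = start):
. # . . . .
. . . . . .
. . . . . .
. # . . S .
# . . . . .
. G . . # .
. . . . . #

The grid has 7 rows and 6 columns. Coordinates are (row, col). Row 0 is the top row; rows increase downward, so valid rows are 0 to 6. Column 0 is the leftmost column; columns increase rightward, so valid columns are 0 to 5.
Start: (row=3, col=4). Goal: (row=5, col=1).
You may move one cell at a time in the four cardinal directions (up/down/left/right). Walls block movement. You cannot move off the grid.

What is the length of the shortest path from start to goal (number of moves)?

Answer: Shortest path length: 5

Derivation:
BFS from (row=3, col=4) until reaching (row=5, col=1):
  Distance 0: (row=3, col=4)
  Distance 1: (row=2, col=4), (row=3, col=3), (row=3, col=5), (row=4, col=4)
  Distance 2: (row=1, col=4), (row=2, col=3), (row=2, col=5), (row=3, col=2), (row=4, col=3), (row=4, col=5)
  Distance 3: (row=0, col=4), (row=1, col=3), (row=1, col=5), (row=2, col=2), (row=4, col=2), (row=5, col=3), (row=5, col=5)
  Distance 4: (row=0, col=3), (row=0, col=5), (row=1, col=2), (row=2, col=1), (row=4, col=1), (row=5, col=2), (row=6, col=3)
  Distance 5: (row=0, col=2), (row=1, col=1), (row=2, col=0), (row=5, col=1), (row=6, col=2), (row=6, col=4)  <- goal reached here
One shortest path (5 moves): (row=3, col=4) -> (row=3, col=3) -> (row=3, col=2) -> (row=4, col=2) -> (row=4, col=1) -> (row=5, col=1)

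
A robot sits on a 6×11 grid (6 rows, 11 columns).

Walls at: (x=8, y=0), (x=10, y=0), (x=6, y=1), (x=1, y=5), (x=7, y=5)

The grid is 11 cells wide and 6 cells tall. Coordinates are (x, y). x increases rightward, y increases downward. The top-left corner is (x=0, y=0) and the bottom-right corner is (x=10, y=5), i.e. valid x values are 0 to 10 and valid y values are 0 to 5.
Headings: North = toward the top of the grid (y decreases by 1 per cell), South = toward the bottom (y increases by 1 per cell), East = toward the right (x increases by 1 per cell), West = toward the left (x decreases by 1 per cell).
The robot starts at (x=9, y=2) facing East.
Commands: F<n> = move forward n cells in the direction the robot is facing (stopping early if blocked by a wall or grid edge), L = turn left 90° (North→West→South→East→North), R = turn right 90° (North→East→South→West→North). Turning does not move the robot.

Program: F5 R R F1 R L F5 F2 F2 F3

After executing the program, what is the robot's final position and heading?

Start: (x=9, y=2), facing East
  F5: move forward 1/5 (blocked), now at (x=10, y=2)
  R: turn right, now facing South
  R: turn right, now facing West
  F1: move forward 1, now at (x=9, y=2)
  R: turn right, now facing North
  L: turn left, now facing West
  F5: move forward 5, now at (x=4, y=2)
  F2: move forward 2, now at (x=2, y=2)
  F2: move forward 2, now at (x=0, y=2)
  F3: move forward 0/3 (blocked), now at (x=0, y=2)
Final: (x=0, y=2), facing West

Answer: Final position: (x=0, y=2), facing West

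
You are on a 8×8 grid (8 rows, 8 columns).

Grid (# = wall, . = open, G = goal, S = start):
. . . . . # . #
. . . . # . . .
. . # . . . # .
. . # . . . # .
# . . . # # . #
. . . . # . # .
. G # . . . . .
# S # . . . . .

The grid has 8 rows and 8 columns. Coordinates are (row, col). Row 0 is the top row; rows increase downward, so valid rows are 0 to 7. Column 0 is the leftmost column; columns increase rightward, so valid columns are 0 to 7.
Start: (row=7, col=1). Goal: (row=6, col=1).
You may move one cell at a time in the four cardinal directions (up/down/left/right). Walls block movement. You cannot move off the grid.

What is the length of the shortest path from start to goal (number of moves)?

BFS from (row=7, col=1) until reaching (row=6, col=1):
  Distance 0: (row=7, col=1)
  Distance 1: (row=6, col=1)  <- goal reached here
One shortest path (1 moves): (row=7, col=1) -> (row=6, col=1)

Answer: Shortest path length: 1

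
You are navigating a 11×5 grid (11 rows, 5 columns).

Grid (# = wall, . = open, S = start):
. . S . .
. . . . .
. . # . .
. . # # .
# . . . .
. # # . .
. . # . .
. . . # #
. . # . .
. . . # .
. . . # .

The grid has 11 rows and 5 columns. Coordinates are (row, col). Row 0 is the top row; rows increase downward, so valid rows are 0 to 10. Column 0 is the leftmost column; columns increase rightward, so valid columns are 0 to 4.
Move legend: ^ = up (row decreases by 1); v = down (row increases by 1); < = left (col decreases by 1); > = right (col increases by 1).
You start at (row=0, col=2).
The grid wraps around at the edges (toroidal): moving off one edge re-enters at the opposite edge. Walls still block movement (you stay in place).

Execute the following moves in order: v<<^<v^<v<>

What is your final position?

Answer: Final position: (row=1, col=3)

Derivation:
Start: (row=0, col=2)
  v (down): (row=0, col=2) -> (row=1, col=2)
  < (left): (row=1, col=2) -> (row=1, col=1)
  < (left): (row=1, col=1) -> (row=1, col=0)
  ^ (up): (row=1, col=0) -> (row=0, col=0)
  < (left): (row=0, col=0) -> (row=0, col=4)
  v (down): (row=0, col=4) -> (row=1, col=4)
  ^ (up): (row=1, col=4) -> (row=0, col=4)
  < (left): (row=0, col=4) -> (row=0, col=3)
  v (down): (row=0, col=3) -> (row=1, col=3)
  < (left): (row=1, col=3) -> (row=1, col=2)
  > (right): (row=1, col=2) -> (row=1, col=3)
Final: (row=1, col=3)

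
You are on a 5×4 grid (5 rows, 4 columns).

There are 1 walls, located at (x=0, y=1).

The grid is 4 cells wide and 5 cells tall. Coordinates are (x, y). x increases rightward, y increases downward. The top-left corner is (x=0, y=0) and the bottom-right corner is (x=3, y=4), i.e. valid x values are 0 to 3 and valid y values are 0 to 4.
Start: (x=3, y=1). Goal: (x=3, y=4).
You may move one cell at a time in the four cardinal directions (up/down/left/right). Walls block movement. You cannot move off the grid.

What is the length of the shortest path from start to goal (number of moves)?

BFS from (x=3, y=1) until reaching (x=3, y=4):
  Distance 0: (x=3, y=1)
  Distance 1: (x=3, y=0), (x=2, y=1), (x=3, y=2)
  Distance 2: (x=2, y=0), (x=1, y=1), (x=2, y=2), (x=3, y=3)
  Distance 3: (x=1, y=0), (x=1, y=2), (x=2, y=3), (x=3, y=4)  <- goal reached here
One shortest path (3 moves): (x=3, y=1) -> (x=3, y=2) -> (x=3, y=3) -> (x=3, y=4)

Answer: Shortest path length: 3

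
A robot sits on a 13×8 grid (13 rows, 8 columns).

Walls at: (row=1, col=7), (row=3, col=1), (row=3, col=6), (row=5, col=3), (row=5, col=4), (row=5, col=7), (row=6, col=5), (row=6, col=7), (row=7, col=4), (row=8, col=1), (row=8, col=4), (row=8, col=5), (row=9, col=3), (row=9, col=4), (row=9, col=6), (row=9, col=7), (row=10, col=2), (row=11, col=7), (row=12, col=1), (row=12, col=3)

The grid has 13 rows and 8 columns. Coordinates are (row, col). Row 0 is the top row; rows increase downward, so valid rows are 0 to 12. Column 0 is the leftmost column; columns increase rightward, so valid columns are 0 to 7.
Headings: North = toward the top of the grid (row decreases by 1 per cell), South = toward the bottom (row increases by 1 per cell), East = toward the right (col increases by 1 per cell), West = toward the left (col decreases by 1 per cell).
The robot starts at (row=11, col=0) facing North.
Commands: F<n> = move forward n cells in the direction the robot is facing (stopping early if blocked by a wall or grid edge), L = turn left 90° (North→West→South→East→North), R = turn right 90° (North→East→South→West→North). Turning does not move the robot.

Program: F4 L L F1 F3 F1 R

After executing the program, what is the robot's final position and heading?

Start: (row=11, col=0), facing North
  F4: move forward 4, now at (row=7, col=0)
  L: turn left, now facing West
  L: turn left, now facing South
  F1: move forward 1, now at (row=8, col=0)
  F3: move forward 3, now at (row=11, col=0)
  F1: move forward 1, now at (row=12, col=0)
  R: turn right, now facing West
Final: (row=12, col=0), facing West

Answer: Final position: (row=12, col=0), facing West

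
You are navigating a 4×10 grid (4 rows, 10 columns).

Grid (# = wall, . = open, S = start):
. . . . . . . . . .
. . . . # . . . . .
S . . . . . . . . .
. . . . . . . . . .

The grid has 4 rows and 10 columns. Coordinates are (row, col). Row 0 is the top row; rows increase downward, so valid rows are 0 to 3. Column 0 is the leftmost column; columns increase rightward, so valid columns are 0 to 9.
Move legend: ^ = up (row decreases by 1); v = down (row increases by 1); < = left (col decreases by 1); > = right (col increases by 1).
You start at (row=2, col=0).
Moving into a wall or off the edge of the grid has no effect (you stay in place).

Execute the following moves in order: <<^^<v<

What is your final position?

Answer: Final position: (row=1, col=0)

Derivation:
Start: (row=2, col=0)
  < (left): blocked, stay at (row=2, col=0)
  < (left): blocked, stay at (row=2, col=0)
  ^ (up): (row=2, col=0) -> (row=1, col=0)
  ^ (up): (row=1, col=0) -> (row=0, col=0)
  < (left): blocked, stay at (row=0, col=0)
  v (down): (row=0, col=0) -> (row=1, col=0)
  < (left): blocked, stay at (row=1, col=0)
Final: (row=1, col=0)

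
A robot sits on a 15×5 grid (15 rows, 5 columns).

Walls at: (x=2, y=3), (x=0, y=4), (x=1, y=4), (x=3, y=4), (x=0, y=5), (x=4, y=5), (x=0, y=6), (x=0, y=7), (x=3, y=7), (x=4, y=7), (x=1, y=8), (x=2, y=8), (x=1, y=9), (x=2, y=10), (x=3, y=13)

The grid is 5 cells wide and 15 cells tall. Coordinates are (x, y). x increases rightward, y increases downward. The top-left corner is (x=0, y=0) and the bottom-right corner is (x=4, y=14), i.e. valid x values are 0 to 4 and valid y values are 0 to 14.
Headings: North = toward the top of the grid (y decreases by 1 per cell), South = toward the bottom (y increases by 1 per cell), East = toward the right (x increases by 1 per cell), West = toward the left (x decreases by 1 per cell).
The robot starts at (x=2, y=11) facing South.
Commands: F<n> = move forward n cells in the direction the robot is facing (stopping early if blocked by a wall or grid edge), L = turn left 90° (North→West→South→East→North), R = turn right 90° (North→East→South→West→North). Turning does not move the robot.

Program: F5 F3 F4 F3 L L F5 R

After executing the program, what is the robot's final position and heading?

Answer: Final position: (x=2, y=11), facing East

Derivation:
Start: (x=2, y=11), facing South
  F5: move forward 3/5 (blocked), now at (x=2, y=14)
  F3: move forward 0/3 (blocked), now at (x=2, y=14)
  F4: move forward 0/4 (blocked), now at (x=2, y=14)
  F3: move forward 0/3 (blocked), now at (x=2, y=14)
  L: turn left, now facing East
  L: turn left, now facing North
  F5: move forward 3/5 (blocked), now at (x=2, y=11)
  R: turn right, now facing East
Final: (x=2, y=11), facing East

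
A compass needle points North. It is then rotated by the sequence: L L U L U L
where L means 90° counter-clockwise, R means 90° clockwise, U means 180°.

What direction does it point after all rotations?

Start: North
  L (left (90° counter-clockwise)) -> West
  L (left (90° counter-clockwise)) -> South
  U (U-turn (180°)) -> North
  L (left (90° counter-clockwise)) -> West
  U (U-turn (180°)) -> East
  L (left (90° counter-clockwise)) -> North
Final: North

Answer: Final heading: North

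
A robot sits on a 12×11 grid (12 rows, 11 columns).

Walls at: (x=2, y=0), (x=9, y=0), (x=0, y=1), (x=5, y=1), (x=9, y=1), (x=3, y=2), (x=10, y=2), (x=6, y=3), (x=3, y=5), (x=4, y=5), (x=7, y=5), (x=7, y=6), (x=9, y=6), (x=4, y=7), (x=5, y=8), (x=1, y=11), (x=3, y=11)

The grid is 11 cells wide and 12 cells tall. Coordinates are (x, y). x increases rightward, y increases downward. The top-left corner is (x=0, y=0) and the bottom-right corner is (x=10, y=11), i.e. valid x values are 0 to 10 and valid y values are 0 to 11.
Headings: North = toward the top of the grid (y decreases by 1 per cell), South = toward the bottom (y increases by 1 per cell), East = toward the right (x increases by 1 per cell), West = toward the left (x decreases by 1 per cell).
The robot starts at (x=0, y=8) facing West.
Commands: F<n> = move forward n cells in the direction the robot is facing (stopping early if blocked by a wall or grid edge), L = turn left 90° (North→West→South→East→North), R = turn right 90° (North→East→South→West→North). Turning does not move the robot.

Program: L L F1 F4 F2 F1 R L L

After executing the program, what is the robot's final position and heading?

Start: (x=0, y=8), facing West
  L: turn left, now facing South
  L: turn left, now facing East
  F1: move forward 1, now at (x=1, y=8)
  F4: move forward 3/4 (blocked), now at (x=4, y=8)
  F2: move forward 0/2 (blocked), now at (x=4, y=8)
  F1: move forward 0/1 (blocked), now at (x=4, y=8)
  R: turn right, now facing South
  L: turn left, now facing East
  L: turn left, now facing North
Final: (x=4, y=8), facing North

Answer: Final position: (x=4, y=8), facing North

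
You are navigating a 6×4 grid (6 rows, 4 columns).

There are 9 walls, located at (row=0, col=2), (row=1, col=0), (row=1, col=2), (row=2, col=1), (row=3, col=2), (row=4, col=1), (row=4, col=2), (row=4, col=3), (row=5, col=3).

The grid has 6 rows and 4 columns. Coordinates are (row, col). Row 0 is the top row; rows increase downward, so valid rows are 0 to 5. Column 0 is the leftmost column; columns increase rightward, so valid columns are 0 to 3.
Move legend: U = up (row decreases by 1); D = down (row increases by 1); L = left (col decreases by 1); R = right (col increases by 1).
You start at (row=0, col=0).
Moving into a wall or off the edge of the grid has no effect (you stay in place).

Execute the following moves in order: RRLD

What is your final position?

Answer: Final position: (row=0, col=0)

Derivation:
Start: (row=0, col=0)
  R (right): (row=0, col=0) -> (row=0, col=1)
  R (right): blocked, stay at (row=0, col=1)
  L (left): (row=0, col=1) -> (row=0, col=0)
  D (down): blocked, stay at (row=0, col=0)
Final: (row=0, col=0)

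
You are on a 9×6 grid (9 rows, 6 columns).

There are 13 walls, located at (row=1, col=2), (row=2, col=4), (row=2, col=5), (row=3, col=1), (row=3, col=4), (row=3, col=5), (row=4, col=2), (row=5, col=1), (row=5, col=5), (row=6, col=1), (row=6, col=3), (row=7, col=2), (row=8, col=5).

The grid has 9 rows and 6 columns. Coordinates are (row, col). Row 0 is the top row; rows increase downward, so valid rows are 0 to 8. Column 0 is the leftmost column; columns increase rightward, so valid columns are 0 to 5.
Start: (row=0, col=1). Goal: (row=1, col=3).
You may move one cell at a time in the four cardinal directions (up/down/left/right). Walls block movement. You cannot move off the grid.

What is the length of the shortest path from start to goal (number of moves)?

Answer: Shortest path length: 3

Derivation:
BFS from (row=0, col=1) until reaching (row=1, col=3):
  Distance 0: (row=0, col=1)
  Distance 1: (row=0, col=0), (row=0, col=2), (row=1, col=1)
  Distance 2: (row=0, col=3), (row=1, col=0), (row=2, col=1)
  Distance 3: (row=0, col=4), (row=1, col=3), (row=2, col=0), (row=2, col=2)  <- goal reached here
One shortest path (3 moves): (row=0, col=1) -> (row=0, col=2) -> (row=0, col=3) -> (row=1, col=3)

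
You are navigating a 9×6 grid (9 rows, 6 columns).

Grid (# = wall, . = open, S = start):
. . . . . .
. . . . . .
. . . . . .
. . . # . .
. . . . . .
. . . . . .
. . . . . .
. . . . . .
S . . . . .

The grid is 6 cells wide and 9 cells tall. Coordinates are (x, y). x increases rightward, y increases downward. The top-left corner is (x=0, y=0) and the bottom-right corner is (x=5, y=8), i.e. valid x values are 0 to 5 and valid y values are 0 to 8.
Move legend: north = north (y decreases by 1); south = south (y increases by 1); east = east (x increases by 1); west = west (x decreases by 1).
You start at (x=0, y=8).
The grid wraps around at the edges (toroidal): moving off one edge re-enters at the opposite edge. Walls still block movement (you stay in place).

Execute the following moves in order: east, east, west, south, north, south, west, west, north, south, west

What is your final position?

Answer: Final position: (x=4, y=0)

Derivation:
Start: (x=0, y=8)
  east (east): (x=0, y=8) -> (x=1, y=8)
  east (east): (x=1, y=8) -> (x=2, y=8)
  west (west): (x=2, y=8) -> (x=1, y=8)
  south (south): (x=1, y=8) -> (x=1, y=0)
  north (north): (x=1, y=0) -> (x=1, y=8)
  south (south): (x=1, y=8) -> (x=1, y=0)
  west (west): (x=1, y=0) -> (x=0, y=0)
  west (west): (x=0, y=0) -> (x=5, y=0)
  north (north): (x=5, y=0) -> (x=5, y=8)
  south (south): (x=5, y=8) -> (x=5, y=0)
  west (west): (x=5, y=0) -> (x=4, y=0)
Final: (x=4, y=0)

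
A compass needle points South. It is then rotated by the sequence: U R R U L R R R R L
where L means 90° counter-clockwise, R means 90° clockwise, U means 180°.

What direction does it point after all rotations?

Start: South
  U (U-turn (180°)) -> North
  R (right (90° clockwise)) -> East
  R (right (90° clockwise)) -> South
  U (U-turn (180°)) -> North
  L (left (90° counter-clockwise)) -> West
  R (right (90° clockwise)) -> North
  R (right (90° clockwise)) -> East
  R (right (90° clockwise)) -> South
  R (right (90° clockwise)) -> West
  L (left (90° counter-clockwise)) -> South
Final: South

Answer: Final heading: South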